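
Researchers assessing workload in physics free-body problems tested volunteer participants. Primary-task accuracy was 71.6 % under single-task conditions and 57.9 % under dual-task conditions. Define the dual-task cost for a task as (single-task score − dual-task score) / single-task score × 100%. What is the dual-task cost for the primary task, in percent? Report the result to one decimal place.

Cost = (71.6 − 57.9) / 71.6 × 100%
     = 13.7000 / 71.6 × 100% = 19.1341%.
≈ 19.1%.

19.1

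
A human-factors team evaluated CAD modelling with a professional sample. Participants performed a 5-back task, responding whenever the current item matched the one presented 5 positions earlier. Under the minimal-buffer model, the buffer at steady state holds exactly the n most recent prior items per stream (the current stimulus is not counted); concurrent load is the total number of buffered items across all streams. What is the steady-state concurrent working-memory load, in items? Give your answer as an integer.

The buffer holds the 5 most recent prior items.
Steady-state concurrent load = 5 items.

5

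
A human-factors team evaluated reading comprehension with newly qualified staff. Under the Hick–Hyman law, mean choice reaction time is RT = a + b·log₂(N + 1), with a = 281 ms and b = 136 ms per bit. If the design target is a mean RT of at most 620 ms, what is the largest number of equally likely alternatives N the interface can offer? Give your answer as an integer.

Set 281 + 136·log₂(N + 1) ≤ 620.
log₂(N + 1) ≤ (620 − 281) / 136 = 2.4926.
N + 1 ≤ 2^2.4926 = 5.6279.
N ≤ 4.6279, so the largest integer N is 4.

4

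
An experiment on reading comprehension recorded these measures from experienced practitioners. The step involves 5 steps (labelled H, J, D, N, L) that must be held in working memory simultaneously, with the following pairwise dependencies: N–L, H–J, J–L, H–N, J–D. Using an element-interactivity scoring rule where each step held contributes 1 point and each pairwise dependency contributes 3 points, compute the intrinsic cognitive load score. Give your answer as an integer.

Count of steps held simultaneously: 5.
Count of pairwise dependencies listed: 5.
Element contribution: 5 × 1 = 5.
Interaction contribution: 5 × 3 = 15.
Intrinsic load = 5 + 15 = 20.

20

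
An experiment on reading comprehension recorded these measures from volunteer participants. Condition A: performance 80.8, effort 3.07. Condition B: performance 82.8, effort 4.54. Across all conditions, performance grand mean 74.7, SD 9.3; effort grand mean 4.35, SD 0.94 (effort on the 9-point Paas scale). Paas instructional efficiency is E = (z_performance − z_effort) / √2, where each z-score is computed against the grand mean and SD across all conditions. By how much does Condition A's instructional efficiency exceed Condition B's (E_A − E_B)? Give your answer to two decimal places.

0.95

Condition A: z_P = (80.8 − 74.7)/9.3 = 0.6559; z_E = (3.07 − 4.35)/0.94 = -1.3617; E_A = (0.6559 − (-1.3617))/√2 = 1.4267.
Condition B: z_P = (82.8 − 74.7)/9.3 = 0.8710; z_E = (4.54 − 4.35)/0.94 = 0.2021; E_B = (0.8710 − 0.2021)/√2 = 0.4730.
E_A − E_B = 1.4267 − 0.4730 = 0.9537 ≈ 0.95.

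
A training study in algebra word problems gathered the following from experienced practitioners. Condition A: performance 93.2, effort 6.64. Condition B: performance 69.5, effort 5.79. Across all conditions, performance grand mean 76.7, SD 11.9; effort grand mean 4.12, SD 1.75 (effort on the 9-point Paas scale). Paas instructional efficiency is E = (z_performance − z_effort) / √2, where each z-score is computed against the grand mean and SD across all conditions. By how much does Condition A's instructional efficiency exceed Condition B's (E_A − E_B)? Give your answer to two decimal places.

Condition A: z_P = (93.2 − 76.7)/11.9 = 1.3866; z_E = (6.64 − 4.12)/1.75 = 1.4400; E_A = (1.3866 − 1.4400)/√2 = -0.0378.
Condition B: z_P = (69.5 − 76.7)/11.9 = -0.6050; z_E = (5.79 − 4.12)/1.75 = 0.9543; E_B = (-0.6050 − 0.9543)/√2 = -1.1026.
E_A − E_B = -0.0378 − (-1.1026) = 1.0648 ≈ 1.06.

1.06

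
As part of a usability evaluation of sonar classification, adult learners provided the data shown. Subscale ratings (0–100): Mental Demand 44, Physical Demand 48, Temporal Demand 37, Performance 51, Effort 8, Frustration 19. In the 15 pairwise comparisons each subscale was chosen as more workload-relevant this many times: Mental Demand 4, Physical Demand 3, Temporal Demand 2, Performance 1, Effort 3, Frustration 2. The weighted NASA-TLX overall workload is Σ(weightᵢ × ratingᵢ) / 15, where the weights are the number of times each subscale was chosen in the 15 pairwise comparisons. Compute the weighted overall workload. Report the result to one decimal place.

33.8

The tallies are the weights (they sum to 15).
Weighted sum = 4·44 + 3·48 + 2·37 + 1·51 + 3·8 + 2·19
            = 176 + 144 + 74 + 51 + 24 + 38 = 507.
Overall workload = 507 / 15 = 33.8000 ≈ 33.8.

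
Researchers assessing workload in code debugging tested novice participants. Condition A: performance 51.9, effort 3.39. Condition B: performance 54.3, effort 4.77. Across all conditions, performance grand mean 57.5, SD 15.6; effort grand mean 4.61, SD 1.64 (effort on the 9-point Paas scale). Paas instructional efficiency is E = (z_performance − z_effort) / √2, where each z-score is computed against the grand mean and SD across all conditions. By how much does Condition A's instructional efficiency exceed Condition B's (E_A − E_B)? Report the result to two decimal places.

0.49

Condition A: z_P = (51.9 − 57.5)/15.6 = -0.3590; z_E = (3.39 − 4.61)/1.64 = -0.7439; E_A = (-0.3590 − (-0.7439))/√2 = 0.2722.
Condition B: z_P = (54.3 − 57.5)/15.6 = -0.2051; z_E = (4.77 − 4.61)/1.64 = 0.0976; E_B = (-0.2051 − 0.0976)/√2 = -0.2140.
E_A − E_B = 0.2722 − (-0.2140) = 0.4862 ≈ 0.49.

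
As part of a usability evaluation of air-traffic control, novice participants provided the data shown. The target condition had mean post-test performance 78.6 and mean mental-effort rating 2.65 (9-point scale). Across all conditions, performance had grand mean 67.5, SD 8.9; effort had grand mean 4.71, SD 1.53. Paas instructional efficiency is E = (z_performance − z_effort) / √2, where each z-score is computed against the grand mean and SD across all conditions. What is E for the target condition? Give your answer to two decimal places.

z_performance = (78.6 − 67.5) / 8.9 = 11.1000 / 8.9 = 1.2472.
z_effort = (2.65 − 4.71) / 1.53 = -2.0600 / 1.53 = -1.3464.
z_P − z_E = 1.2472 − (-1.3464) = 2.5936.
E = 2.5936 / √2 = 2.5936 / 1.41421 = 1.8340 ≈ 1.83.

1.83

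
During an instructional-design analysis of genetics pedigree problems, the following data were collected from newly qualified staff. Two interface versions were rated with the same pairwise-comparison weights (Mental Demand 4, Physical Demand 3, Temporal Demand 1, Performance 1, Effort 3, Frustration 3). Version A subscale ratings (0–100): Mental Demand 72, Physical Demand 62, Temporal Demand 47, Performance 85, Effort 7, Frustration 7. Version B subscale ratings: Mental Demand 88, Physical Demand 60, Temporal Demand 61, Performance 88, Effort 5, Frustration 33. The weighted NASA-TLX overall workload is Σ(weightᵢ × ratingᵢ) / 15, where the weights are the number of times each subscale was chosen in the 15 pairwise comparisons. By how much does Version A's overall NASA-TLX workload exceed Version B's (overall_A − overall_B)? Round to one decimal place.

-9.8

Version A weighted sum = 4·72 + 3·62 + 1·47 + 1·85 + 3·7 + 3·7 = 288 + 186 + 47 + 85 + 21 + 21 = 648; overall_A = 648/15 = 43.2000.
Version B weighted sum = 4·88 + 3·60 + 1·61 + 1·88 + 3·5 + 3·33 = 352 + 180 + 61 + 88 + 15 + 99 = 795; overall_B = 795/15 = 53.0000.
Difference = 43.2000 − 53.0000 = -9.8000 ≈ -9.8.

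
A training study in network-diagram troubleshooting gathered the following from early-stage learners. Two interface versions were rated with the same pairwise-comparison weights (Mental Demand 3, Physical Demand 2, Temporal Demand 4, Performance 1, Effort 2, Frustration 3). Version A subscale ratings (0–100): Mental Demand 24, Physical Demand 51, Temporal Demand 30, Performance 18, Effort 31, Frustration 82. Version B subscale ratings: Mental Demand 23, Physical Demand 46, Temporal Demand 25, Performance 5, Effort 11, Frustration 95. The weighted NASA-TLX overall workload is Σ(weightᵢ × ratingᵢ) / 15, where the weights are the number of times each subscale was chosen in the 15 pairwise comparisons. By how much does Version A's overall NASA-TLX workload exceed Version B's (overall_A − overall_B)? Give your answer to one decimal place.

3.1

Version A weighted sum = 3·24 + 2·51 + 4·30 + 1·18 + 2·31 + 3·82 = 72 + 102 + 120 + 18 + 62 + 246 = 620; overall_A = 620/15 = 41.3333.
Version B weighted sum = 3·23 + 2·46 + 4·25 + 1·5 + 2·11 + 3·95 = 69 + 92 + 100 + 5 + 22 + 285 = 573; overall_B = 573/15 = 38.2000.
Difference = 41.3333 − 38.2000 = 3.1333 ≈ 3.1.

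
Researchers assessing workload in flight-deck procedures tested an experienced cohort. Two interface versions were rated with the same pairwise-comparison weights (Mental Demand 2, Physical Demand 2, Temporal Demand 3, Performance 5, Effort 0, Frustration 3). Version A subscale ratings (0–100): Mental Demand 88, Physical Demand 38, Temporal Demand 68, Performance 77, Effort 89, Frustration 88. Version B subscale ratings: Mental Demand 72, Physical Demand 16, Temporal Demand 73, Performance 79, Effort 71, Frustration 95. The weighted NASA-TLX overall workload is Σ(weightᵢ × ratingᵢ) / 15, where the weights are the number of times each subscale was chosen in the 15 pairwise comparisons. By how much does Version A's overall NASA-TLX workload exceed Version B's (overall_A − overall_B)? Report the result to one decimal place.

2.0

Version A weighted sum = 2·88 + 2·38 + 3·68 + 5·77 + 0·89 + 3·88 = 176 + 76 + 204 + 385 + 0 + 264 = 1105; overall_A = 1105/15 = 73.6667.
Version B weighted sum = 2·72 + 2·16 + 3·73 + 5·79 + 0·71 + 3·95 = 144 + 32 + 219 + 395 + 0 + 285 = 1075; overall_B = 1075/15 = 71.6667.
Difference = 73.6667 − 71.6667 = 2.0000 ≈ 2.0.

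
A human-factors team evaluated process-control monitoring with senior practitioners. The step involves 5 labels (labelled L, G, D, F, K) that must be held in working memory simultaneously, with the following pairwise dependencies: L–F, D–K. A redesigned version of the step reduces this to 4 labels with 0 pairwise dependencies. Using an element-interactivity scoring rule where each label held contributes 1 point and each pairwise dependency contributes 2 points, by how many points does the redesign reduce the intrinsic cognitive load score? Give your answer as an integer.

Original: 5 × 1 + 2 × 2 = 5 + 4 = 9.
Redesigned: 4 × 1 + 0 × 2 = 4 + 0 = 4.
Reduction = 9 − 4 = 5.

5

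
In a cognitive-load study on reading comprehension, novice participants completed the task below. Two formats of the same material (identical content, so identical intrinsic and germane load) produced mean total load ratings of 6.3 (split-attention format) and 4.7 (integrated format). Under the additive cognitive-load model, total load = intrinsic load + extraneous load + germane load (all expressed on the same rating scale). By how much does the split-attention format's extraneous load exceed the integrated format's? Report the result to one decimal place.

Intrinsic and germane load are equal across formats, so the difference in total load equals the difference in extraneous load.
Extraneous-load difference = 6.3 − 4.7 = 1.6.

1.6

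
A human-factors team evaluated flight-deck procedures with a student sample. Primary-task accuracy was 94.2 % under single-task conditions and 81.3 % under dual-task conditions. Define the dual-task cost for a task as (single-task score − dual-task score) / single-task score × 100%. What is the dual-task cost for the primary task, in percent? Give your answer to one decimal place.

13.7

Cost = (94.2 − 81.3) / 94.2 × 100%
     = 12.9000 / 94.2 × 100% = 13.6943%.
≈ 13.7%.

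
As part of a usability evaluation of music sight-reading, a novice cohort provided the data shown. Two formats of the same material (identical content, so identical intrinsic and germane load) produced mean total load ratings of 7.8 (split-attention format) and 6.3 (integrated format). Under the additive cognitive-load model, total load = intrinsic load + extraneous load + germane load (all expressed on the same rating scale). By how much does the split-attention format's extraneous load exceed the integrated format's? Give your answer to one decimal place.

1.5

Intrinsic and germane load are equal across formats, so the difference in total load equals the difference in extraneous load.
Extraneous-load difference = 7.8 − 6.3 = 1.5.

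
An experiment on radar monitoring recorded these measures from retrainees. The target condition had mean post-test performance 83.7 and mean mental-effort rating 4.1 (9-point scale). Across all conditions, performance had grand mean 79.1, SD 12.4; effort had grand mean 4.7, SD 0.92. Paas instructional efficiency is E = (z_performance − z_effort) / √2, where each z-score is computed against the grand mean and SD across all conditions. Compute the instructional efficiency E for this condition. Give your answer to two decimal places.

0.72

z_performance = (83.7 − 79.1) / 12.4 = 4.6000 / 12.4 = 0.3710.
z_effort = (4.1 − 4.7) / 0.92 = -0.6000 / 0.92 = -0.6522.
z_P − z_E = 0.3710 − (-0.6522) = 1.0232.
E = 1.0232 / √2 = 1.0232 / 1.41421 = 0.7235 ≈ 0.72.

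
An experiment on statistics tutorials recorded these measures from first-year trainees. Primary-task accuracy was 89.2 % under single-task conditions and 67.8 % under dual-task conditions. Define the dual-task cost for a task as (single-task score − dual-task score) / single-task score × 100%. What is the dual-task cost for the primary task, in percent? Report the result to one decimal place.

24.0

Cost = (89.2 − 67.8) / 89.2 × 100%
     = 21.4000 / 89.2 × 100% = 23.9910%.
≈ 24.0%.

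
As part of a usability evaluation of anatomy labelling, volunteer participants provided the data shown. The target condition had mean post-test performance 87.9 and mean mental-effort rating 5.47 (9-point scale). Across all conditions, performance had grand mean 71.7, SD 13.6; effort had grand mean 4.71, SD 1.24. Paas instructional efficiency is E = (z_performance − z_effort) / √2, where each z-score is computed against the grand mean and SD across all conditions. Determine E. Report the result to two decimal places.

0.41

z_performance = (87.9 − 71.7) / 13.6 = 16.2000 / 13.6 = 1.1912.
z_effort = (5.47 − 4.71) / 1.24 = 0.7600 / 1.24 = 0.6129.
z_P − z_E = 1.1912 − 0.6129 = 0.5783.
E = 0.5783 / √2 = 0.5783 / 1.41421 = 0.4089 ≈ 0.41.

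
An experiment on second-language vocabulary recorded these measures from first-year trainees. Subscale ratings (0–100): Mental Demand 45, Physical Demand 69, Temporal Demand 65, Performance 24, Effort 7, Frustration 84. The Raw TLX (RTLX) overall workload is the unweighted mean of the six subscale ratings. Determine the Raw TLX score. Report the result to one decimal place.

Sum of ratings = 45 + 69 + 65 + 24 + 7 + 84 = 294.
RTLX = 294 / 6 = 49.0000 ≈ 49.0.

49.0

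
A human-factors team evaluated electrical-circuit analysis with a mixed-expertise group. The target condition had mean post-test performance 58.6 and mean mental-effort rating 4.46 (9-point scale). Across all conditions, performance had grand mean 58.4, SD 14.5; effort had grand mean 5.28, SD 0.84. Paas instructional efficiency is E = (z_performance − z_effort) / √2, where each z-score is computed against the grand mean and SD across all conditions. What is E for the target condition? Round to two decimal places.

0.70

z_performance = (58.6 − 58.4) / 14.5 = 0.2000 / 14.5 = 0.0138.
z_effort = (4.46 − 5.28) / 0.84 = -0.8200 / 0.84 = -0.9762.
z_P − z_E = 0.0138 − (-0.9762) = 0.9900.
E = 0.9900 / √2 = 0.9900 / 1.41421 = 0.7000 ≈ 0.70.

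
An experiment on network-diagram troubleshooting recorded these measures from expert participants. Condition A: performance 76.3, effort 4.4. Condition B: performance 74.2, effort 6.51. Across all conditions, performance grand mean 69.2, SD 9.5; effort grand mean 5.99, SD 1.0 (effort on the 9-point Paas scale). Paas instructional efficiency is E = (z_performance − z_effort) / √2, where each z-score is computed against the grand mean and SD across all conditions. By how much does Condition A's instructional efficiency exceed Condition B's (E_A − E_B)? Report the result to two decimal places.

Condition A: z_P = (76.3 − 69.2)/9.5 = 0.7474; z_E = (4.4 − 5.99)/1.0 = -1.5900; E_A = (0.7474 − (-1.5900))/√2 = 1.6528.
Condition B: z_P = (74.2 − 69.2)/9.5 = 0.5263; z_E = (6.51 − 5.99)/1.0 = 0.5200; E_B = (0.5263 − 0.5200)/√2 = 0.0045.
E_A − E_B = 1.6528 − 0.0045 = 1.6483 ≈ 1.65.

1.65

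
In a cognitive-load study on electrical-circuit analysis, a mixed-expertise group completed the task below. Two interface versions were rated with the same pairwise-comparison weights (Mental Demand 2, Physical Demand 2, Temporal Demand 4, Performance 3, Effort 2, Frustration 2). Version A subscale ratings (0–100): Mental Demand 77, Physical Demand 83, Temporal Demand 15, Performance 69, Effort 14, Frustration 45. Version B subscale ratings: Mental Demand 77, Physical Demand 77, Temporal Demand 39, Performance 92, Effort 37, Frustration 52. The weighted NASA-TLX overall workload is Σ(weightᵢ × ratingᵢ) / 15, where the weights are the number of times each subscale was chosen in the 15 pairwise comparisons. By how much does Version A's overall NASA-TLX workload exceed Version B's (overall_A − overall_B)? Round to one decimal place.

-14.2

Version A weighted sum = 2·77 + 2·83 + 4·15 + 3·69 + 2·14 + 2·45 = 154 + 166 + 60 + 207 + 28 + 90 = 705; overall_A = 705/15 = 47.0000.
Version B weighted sum = 2·77 + 2·77 + 4·39 + 3·92 + 2·37 + 2·52 = 154 + 154 + 156 + 276 + 74 + 104 = 918; overall_B = 918/15 = 61.2000.
Difference = 47.0000 − 61.2000 = -14.2000 ≈ -14.2.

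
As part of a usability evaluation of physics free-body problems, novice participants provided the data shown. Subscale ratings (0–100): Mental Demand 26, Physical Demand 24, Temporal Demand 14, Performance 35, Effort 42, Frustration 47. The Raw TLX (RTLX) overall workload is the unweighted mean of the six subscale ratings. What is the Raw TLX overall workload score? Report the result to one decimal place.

31.3

Sum of ratings = 26 + 24 + 14 + 35 + 42 + 47 = 188.
RTLX = 188 / 6 = 31.3333 ≈ 31.3.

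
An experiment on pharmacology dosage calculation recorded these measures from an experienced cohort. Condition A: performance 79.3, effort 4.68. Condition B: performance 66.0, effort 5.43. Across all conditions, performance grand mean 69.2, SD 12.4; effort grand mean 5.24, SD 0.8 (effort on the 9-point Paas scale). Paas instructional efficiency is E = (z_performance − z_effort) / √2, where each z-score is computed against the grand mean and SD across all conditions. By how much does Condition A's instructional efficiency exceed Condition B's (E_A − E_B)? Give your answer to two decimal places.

1.42

Condition A: z_P = (79.3 − 69.2)/12.4 = 0.8145; z_E = (4.68 − 5.24)/0.8 = -0.7000; E_A = (0.8145 − (-0.7000))/√2 = 1.0709.
Condition B: z_P = (66.0 − 69.2)/12.4 = -0.2581; z_E = (5.43 − 5.24)/0.8 = 0.2375; E_B = (-0.2581 − 0.2375)/√2 = -0.3504.
E_A − E_B = 1.0709 − (-0.3504) = 1.4213 ≈ 1.42.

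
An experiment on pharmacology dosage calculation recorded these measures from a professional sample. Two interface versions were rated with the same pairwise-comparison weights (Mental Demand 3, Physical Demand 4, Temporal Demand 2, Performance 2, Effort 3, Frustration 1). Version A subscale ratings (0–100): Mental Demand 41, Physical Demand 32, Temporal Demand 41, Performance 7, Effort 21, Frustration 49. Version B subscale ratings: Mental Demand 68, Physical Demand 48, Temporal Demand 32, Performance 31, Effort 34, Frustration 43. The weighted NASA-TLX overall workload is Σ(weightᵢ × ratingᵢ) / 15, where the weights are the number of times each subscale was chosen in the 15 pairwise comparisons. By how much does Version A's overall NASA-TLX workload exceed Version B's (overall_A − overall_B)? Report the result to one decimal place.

-13.9

Version A weighted sum = 3·41 + 4·32 + 2·41 + 2·7 + 3·21 + 1·49 = 123 + 128 + 82 + 14 + 63 + 49 = 459; overall_A = 459/15 = 30.6000.
Version B weighted sum = 3·68 + 4·48 + 2·32 + 2·31 + 3·34 + 1·43 = 204 + 192 + 64 + 62 + 102 + 43 = 667; overall_B = 667/15 = 44.4667.
Difference = 30.6000 − 44.4667 = -13.8667 ≈ -13.9.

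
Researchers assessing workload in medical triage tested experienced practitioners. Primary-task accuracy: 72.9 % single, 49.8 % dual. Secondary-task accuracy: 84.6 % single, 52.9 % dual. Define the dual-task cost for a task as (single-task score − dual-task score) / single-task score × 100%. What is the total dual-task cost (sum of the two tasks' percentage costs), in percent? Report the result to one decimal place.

69.2

Primary cost = (72.9 − 49.8) / 72.9 × 100% = 31.6872%.
Secondary cost = (84.6 − 52.9) / 84.6 × 100% = 37.4704%.
Total = 31.6872% + 37.4704% = 69.1576% ≈ 69.2%.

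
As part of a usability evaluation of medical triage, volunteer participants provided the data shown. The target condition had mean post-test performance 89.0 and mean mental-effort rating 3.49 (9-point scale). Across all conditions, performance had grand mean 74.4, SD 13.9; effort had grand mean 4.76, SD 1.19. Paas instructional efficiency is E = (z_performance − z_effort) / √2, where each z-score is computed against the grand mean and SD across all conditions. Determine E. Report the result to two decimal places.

z_performance = (89.0 − 74.4) / 13.9 = 14.6000 / 13.9 = 1.0504.
z_effort = (3.49 − 4.76) / 1.19 = -1.2700 / 1.19 = -1.0672.
z_P − z_E = 1.0504 − (-1.0672) = 2.1176.
E = 2.1176 / √2 = 2.1176 / 1.41421 = 1.4974 ≈ 1.50.

1.50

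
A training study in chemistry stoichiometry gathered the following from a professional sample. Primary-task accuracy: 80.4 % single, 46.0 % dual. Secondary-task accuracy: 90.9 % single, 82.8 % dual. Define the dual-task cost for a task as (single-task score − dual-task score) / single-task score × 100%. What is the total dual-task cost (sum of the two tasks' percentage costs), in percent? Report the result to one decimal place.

51.7

Primary cost = (80.4 − 46.0) / 80.4 × 100% = 42.7861%.
Secondary cost = (90.9 − 82.8) / 90.9 × 100% = 8.9109%.
Total = 42.7861% + 8.9109% = 51.6970% ≈ 51.7%.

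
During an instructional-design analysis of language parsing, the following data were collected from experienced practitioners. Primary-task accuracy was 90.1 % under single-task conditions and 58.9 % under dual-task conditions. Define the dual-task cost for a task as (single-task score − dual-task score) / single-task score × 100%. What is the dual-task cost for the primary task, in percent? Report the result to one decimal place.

Cost = (90.1 − 58.9) / 90.1 × 100%
     = 31.2000 / 90.1 × 100% = 34.6282%.
≈ 34.6%.

34.6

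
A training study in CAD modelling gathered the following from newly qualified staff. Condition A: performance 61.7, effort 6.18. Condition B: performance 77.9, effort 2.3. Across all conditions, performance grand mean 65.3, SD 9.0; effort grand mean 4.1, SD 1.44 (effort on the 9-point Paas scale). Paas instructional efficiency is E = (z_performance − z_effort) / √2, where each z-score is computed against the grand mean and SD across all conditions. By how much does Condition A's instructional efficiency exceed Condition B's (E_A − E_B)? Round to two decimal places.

-3.18

Condition A: z_P = (61.7 − 65.3)/9.0 = -0.4000; z_E = (6.18 − 4.1)/1.44 = 1.4444; E_A = (-0.4000 − 1.4444)/√2 = -1.3042.
Condition B: z_P = (77.9 − 65.3)/9.0 = 1.4000; z_E = (2.3 − 4.1)/1.44 = -1.2500; E_B = (1.4000 − (-1.2500))/√2 = 1.8738.
E_A − E_B = -1.3042 − 1.8738 = -3.1780 ≈ -3.18.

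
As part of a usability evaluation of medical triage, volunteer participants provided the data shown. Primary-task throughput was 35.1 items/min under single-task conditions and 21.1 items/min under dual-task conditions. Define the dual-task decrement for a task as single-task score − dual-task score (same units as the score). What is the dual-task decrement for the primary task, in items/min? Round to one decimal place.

14.0

Decrement = 35.1 − 21.1 = 14.0000 items/min ≈ 14.0 items/min.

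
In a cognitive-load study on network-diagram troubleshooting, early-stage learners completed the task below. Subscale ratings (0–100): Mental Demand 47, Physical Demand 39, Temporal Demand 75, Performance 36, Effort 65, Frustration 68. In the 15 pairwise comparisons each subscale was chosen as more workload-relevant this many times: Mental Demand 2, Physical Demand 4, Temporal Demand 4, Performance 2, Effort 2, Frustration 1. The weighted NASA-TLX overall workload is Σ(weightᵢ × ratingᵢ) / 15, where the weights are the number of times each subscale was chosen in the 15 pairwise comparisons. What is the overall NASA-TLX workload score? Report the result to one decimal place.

54.7

The tallies are the weights (they sum to 15).
Weighted sum = 2·47 + 4·39 + 4·75 + 2·36 + 2·65 + 1·68
            = 94 + 156 + 300 + 72 + 130 + 68 = 820.
Overall workload = 820 / 15 = 54.6667 ≈ 54.7.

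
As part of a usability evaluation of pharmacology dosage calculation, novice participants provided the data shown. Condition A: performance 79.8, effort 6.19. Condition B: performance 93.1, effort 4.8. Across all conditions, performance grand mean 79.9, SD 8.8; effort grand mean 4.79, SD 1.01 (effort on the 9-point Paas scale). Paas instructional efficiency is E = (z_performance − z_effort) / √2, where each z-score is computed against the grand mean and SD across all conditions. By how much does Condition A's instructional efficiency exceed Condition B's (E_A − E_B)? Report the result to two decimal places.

-2.04

Condition A: z_P = (79.8 − 79.9)/8.8 = -0.0114; z_E = (6.19 − 4.79)/1.01 = 1.3861; E_A = (-0.0114 − 1.3861)/√2 = -0.9882.
Condition B: z_P = (93.1 − 79.9)/8.8 = 1.5000; z_E = (4.8 − 4.79)/1.01 = 0.0099; E_B = (1.5000 − 0.0099)/√2 = 1.0537.
E_A − E_B = -0.9882 − 1.0537 = -2.0419 ≈ -2.04.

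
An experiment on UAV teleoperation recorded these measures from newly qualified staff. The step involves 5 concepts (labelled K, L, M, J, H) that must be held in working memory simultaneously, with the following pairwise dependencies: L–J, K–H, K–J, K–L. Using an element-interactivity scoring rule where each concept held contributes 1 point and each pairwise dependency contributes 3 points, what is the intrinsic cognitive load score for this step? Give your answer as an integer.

Count of concepts held simultaneously: 5.
Count of pairwise dependencies listed: 4.
Element contribution: 5 × 1 = 5.
Interaction contribution: 4 × 3 = 12.
Intrinsic load = 5 + 12 = 17.

17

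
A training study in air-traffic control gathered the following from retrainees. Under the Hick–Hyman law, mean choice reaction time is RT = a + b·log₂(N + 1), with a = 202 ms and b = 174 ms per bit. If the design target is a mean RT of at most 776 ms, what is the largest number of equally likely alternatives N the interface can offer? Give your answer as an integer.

8

Set 202 + 174·log₂(N + 1) ≤ 776.
log₂(N + 1) ≤ (776 − 202) / 174 = 3.2989.
N + 1 ≤ 2^3.2989 = 9.8416.
N ≤ 8.8416, so the largest integer N is 8.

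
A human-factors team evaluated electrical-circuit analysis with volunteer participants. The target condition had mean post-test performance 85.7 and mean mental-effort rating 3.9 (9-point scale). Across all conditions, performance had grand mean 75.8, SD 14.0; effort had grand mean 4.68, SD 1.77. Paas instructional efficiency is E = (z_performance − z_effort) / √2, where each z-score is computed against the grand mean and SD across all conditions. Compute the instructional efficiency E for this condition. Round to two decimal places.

0.81

z_performance = (85.7 − 75.8) / 14.0 = 9.9000 / 14.0 = 0.7071.
z_effort = (3.9 − 4.68) / 1.77 = -0.7800 / 1.77 = -0.4407.
z_P − z_E = 0.7071 − (-0.4407) = 1.1478.
E = 1.1478 / √2 = 1.1478 / 1.41421 = 0.8116 ≈ 0.81.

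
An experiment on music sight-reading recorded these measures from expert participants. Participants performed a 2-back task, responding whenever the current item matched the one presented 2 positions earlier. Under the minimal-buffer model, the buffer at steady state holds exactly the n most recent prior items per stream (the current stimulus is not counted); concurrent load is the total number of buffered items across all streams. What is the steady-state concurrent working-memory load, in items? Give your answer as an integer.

2

The buffer holds the 2 most recent prior items.
Steady-state concurrent load = 2 items.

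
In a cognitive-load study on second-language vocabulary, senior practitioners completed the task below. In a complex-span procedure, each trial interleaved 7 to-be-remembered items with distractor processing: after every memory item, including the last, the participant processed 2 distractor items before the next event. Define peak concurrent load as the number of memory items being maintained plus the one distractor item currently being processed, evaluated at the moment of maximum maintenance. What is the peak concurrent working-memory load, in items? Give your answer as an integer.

Maintenance is greatest during the distractor(s) after memory item 7: all 7 memory items are being held.
One distractor item is concurrently being processed.
Peak concurrent load = 7 + 1 = 8 items.

8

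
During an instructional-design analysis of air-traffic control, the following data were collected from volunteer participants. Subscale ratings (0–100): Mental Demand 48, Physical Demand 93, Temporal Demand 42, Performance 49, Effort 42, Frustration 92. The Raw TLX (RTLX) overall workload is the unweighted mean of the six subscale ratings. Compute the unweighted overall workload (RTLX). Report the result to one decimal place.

61.0

Sum of ratings = 48 + 93 + 42 + 49 + 42 + 92 = 366.
RTLX = 366 / 6 = 61.0000 ≈ 61.0.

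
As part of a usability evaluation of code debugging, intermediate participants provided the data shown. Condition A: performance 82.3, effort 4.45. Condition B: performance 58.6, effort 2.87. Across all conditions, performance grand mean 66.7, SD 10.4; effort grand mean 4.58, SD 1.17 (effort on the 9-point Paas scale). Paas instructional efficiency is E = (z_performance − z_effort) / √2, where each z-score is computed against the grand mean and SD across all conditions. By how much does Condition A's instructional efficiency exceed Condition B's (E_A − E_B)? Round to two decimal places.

Condition A: z_P = (82.3 − 66.7)/10.4 = 1.5000; z_E = (4.45 − 4.58)/1.17 = -0.1111; E_A = (1.5000 − (-0.1111))/√2 = 1.1392.
Condition B: z_P = (58.6 − 66.7)/10.4 = -0.7788; z_E = (2.87 − 4.58)/1.17 = -1.4615; E_B = (-0.7788 − (-1.4615))/√2 = 0.4827.
E_A − E_B = 1.1392 − 0.4827 = 0.6565 ≈ 0.66.

0.66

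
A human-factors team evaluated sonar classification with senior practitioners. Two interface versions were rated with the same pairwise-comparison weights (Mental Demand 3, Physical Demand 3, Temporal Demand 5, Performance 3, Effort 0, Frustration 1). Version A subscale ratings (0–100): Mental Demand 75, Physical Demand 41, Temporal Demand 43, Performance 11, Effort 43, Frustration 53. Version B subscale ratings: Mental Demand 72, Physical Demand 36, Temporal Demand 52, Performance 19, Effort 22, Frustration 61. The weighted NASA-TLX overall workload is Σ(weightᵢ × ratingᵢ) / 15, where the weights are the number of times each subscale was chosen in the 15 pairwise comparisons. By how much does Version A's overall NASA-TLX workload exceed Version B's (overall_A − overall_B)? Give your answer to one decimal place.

Version A weighted sum = 3·75 + 3·41 + 5·43 + 3·11 + 0·43 + 1·53 = 225 + 123 + 215 + 33 + 0 + 53 = 649; overall_A = 649/15 = 43.2667.
Version B weighted sum = 3·72 + 3·36 + 5·52 + 3·19 + 0·22 + 1·61 = 216 + 108 + 260 + 57 + 0 + 61 = 702; overall_B = 702/15 = 46.8000.
Difference = 43.2667 − 46.8000 = -3.5333 ≈ -3.5.

-3.5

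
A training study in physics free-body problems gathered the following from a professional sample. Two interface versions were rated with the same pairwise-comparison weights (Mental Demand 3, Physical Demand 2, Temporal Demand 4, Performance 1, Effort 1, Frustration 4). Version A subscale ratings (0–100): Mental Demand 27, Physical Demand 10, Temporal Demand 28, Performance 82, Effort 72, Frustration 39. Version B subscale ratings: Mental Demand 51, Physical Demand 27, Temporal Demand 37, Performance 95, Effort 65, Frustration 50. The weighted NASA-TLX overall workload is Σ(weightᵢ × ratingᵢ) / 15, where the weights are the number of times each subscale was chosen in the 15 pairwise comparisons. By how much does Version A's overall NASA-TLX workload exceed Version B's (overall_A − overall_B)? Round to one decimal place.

-12.8

Version A weighted sum = 3·27 + 2·10 + 4·28 + 1·82 + 1·72 + 4·39 = 81 + 20 + 112 + 82 + 72 + 156 = 523; overall_A = 523/15 = 34.8667.
Version B weighted sum = 3·51 + 2·27 + 4·37 + 1·95 + 1·65 + 4·50 = 153 + 54 + 148 + 95 + 65 + 200 = 715; overall_B = 715/15 = 47.6667.
Difference = 34.8667 − 47.6667 = -12.8000 ≈ -12.8.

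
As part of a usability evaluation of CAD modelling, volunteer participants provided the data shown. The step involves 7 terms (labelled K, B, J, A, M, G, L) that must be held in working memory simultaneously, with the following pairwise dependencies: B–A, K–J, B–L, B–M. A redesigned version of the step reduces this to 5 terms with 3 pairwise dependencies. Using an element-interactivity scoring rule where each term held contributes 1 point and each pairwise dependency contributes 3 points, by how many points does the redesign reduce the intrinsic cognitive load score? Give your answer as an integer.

Original: 7 × 1 + 4 × 3 = 7 + 12 = 19.
Redesigned: 5 × 1 + 3 × 3 = 5 + 9 = 14.
Reduction = 19 − 14 = 5.

5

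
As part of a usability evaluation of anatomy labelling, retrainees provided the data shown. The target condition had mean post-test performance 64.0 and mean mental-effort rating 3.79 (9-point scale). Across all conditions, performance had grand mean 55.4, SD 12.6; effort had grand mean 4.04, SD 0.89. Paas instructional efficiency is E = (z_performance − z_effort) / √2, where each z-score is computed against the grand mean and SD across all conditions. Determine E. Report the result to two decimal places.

0.68

z_performance = (64.0 − 55.4) / 12.6 = 8.6000 / 12.6 = 0.6825.
z_effort = (3.79 − 4.04) / 0.89 = -0.2500 / 0.89 = -0.2809.
z_P − z_E = 0.6825 − (-0.2809) = 0.9634.
E = 0.9634 / √2 = 0.9634 / 1.41421 = 0.6812 ≈ 0.68.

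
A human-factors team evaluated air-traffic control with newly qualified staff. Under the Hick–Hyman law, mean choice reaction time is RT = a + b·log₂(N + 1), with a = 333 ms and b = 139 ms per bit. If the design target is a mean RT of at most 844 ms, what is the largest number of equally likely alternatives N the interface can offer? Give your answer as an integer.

11

Set 333 + 139·log₂(N + 1) ≤ 844.
log₂(N + 1) ≤ (844 − 333) / 139 = 3.6763.
N + 1 ≤ 2^3.6763 = 12.7843.
N ≤ 11.7843, so the largest integer N is 11.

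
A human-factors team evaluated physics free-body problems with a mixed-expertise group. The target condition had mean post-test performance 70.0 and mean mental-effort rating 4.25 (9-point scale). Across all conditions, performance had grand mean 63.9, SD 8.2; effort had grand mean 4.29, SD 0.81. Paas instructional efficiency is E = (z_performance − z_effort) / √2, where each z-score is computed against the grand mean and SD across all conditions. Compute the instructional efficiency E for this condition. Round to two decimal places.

z_performance = (70.0 − 63.9) / 8.2 = 6.1000 / 8.2 = 0.7439.
z_effort = (4.25 − 4.29) / 0.81 = -0.0400 / 0.81 = -0.0494.
z_P − z_E = 0.7439 − (-0.0494) = 0.7933.
E = 0.7933 / √2 = 0.7933 / 1.41421 = 0.5609 ≈ 0.56.

0.56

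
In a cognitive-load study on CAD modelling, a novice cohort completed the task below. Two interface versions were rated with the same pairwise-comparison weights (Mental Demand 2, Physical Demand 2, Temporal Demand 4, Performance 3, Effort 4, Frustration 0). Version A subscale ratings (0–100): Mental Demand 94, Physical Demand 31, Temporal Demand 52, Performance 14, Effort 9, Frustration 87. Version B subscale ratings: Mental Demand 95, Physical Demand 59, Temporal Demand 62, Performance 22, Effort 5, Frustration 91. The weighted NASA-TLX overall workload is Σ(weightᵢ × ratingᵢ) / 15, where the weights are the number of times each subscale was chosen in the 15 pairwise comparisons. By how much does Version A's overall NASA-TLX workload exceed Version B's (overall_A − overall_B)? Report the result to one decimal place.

Version A weighted sum = 2·94 + 2·31 + 4·52 + 3·14 + 4·9 + 0·87 = 188 + 62 + 208 + 42 + 36 + 0 = 536; overall_A = 536/15 = 35.7333.
Version B weighted sum = 2·95 + 2·59 + 4·62 + 3·22 + 4·5 + 0·91 = 190 + 118 + 248 + 66 + 20 + 0 = 642; overall_B = 642/15 = 42.8000.
Difference = 35.7333 − 42.8000 = -7.0667 ≈ -7.1.

-7.1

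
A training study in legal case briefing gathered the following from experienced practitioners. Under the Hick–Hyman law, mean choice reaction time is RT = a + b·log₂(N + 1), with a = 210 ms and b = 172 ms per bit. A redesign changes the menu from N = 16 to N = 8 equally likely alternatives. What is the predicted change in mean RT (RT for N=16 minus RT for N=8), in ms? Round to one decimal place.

RT(16) = 210 + 172·log₂(17) = 210 + 172·4.0875 = 913.0500 ms.
RT(8) = 210 + 172·log₂(9) = 210 + 172·3.1699 = 755.2228 ms.
Difference = 913.0500 − 755.2228 = 157.8272 ≈ 157.8 ms.

157.8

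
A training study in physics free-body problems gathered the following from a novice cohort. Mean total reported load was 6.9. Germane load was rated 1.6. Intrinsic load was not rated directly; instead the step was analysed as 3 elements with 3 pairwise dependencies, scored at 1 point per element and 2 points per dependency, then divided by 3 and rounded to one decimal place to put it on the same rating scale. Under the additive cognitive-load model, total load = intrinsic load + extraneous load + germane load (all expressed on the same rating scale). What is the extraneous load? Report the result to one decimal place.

Intrinsic (element-interactivity): (3 × 1 + 3 × 2) / 3 = 9 / 3 = 3.0000 → 3.0.
extraneous load = total − intrinsic − germane
             = 6.9 − 3.0 − 1.6 = 2.3.

2.3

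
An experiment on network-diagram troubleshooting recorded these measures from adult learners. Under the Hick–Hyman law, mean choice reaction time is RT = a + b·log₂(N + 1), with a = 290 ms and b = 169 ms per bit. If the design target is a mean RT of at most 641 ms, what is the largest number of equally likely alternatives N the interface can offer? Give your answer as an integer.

3

Set 290 + 169·log₂(N + 1) ≤ 641.
log₂(N + 1) ≤ (641 − 290) / 169 = 2.0769.
N + 1 ≤ 2^2.0769 = 4.2190.
N ≤ 3.2190, so the largest integer N is 3.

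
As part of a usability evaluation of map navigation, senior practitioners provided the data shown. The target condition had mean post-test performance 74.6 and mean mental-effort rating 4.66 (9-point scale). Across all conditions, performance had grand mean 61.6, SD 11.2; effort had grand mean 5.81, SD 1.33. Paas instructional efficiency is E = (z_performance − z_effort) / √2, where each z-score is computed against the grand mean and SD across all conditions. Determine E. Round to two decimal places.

z_performance = (74.6 − 61.6) / 11.2 = 13.0000 / 11.2 = 1.1607.
z_effort = (4.66 − 5.81) / 1.33 = -1.1500 / 1.33 = -0.8647.
z_P − z_E = 1.1607 − (-0.8647) = 2.0254.
E = 2.0254 / √2 = 2.0254 / 1.41421 = 1.4322 ≈ 1.43.

1.43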